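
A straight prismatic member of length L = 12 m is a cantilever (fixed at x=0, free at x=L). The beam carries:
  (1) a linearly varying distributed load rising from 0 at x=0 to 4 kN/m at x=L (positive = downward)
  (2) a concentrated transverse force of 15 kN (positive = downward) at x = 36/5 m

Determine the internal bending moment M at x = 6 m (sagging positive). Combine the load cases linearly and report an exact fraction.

M(6) = -78 kN·m

Load 1 — triangular load w₀=4 kN/m (0→w₀ over full span):
  M_1 = w₀Lx/2 - w₀L²/3 - w₀x³/(6L) = 4·12·6/2 - 4·12²/3 - 4·6³/(6·12) = -60 kN·m
Load 2 — point force P=15 kN at a=36/5 m (b=L-a=24/5):
  M_2 = -P(a-x)  [x≤a] = -15·((36/5)-6) = -18 kN·m
Superposition: M = Σ M_i = -78 kN·m ≈ -78.000000 kN·m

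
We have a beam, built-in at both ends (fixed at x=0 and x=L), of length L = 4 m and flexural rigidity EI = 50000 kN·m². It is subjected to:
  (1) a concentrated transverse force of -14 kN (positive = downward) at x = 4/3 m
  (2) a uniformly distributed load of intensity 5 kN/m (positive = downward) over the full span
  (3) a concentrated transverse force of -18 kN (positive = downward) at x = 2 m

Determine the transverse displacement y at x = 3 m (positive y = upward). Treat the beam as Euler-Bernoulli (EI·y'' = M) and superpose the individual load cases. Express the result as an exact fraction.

y(3) = 1681/32400000 m

Load 1 — point force P=-14 kN at a=4/3 m (b=L-a=8/3):
  y_1 = -Pa²(L-x)²(3bL-(3b+a)(L-x))/(6L³EI)  [x>a] = -(-14)·(4/3)²·(4-3)²·(3·(8/3)·4-(3·(8/3)+(4/3))·(4-3))/(6·4³·50000) = 119/4050000 m
Load 2 — uniform load w=5 kN/m over full span:
  y_2 = -wx²(L-x)²/(24EI) = -5·3²·(4-3)²/(24·50000) = -3/80000 m
Load 3 — point force P=-18 kN at a=2 m (b=L-a=2):
  y_3 = -Pa²(L-x)²(3bL-(3b+a)(L-x))/(6L³EI)  [x>a] = -(-18)·2²·(4-3)²·(3·2·4-(3·2+2)·(4-3))/(6·4³·50000) = 3/50000 m
Superposition: y = Σ y_i = 1681/32400000 m ≈ 0.000052 m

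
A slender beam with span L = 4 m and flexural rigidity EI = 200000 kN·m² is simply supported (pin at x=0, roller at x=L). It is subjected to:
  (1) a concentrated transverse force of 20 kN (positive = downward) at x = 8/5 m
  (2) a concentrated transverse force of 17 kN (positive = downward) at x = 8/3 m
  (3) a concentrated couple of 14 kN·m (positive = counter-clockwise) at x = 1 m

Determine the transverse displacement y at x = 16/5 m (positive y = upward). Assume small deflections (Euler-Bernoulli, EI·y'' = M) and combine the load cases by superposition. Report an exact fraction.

Load 1 — point force P=20 kN at a=8/5 m (b=L-a=12/5):
  y_1 = -Pa(L-x)(2Lx-a²-x²)/(6LEI)  [x>a] = -20·(8/5)·(4-(16/5))·(2·4·(16/5)-(8/5)²-(16/5)²)/(6·4·200000) = -16/234375 m
Load 2 — point force P=17 kN at a=8/3 m (b=L-a=4/3):
  y_2 = -Pa(L-x)(2Lx-a²-x²)/(6LEI)  [x>a] = -17·(8/3)·(4-(16/5))·(2·4·(16/5)-(8/3)²-(16/5)²)/(6·4·200000) = -1972/31640625 m
Load 3 — applied couple M₀=14 kN·m at a=1 m (b=L-a=3):
  y_3 = (M₀x³/(6L)-M₀(x-a)²/2+C₁x)/EI  [x>a] with C₁=M₀(3b²-L²)/(6L)=77/12 = (14·(16/5)³/(6·4)-14·((16/5)-1)²/2+(77/12)·(16/5))/200000 = 721/25000000 m
Superposition: y = Σ y_i = -206047/2025000000 m ≈ -0.000102 m

y(16/5) = -206047/2025000000 m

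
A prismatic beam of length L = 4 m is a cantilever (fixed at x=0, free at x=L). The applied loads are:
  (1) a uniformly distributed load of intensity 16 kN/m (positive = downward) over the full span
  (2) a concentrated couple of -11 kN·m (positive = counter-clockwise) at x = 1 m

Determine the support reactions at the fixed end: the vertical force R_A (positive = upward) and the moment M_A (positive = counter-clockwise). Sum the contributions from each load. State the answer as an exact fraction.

R_A = 64 kN, M_A = 139 kN·m

Load 1 — uniform load w=16 kN/m over full span:
  R_A = wL = 16·4 = 64 kN
  M_A = wL²/2 = 16·4²/2 = 128 kN·m
Load 2 — applied couple M₀=-11 kN·m at a=1 m (b=L-a=3):
  R_A = 0 kN
  M_A = -M₀ = -(-11) = 11 kN·m
Superposition: R_A = 64 kN, M_A = 139 kN·m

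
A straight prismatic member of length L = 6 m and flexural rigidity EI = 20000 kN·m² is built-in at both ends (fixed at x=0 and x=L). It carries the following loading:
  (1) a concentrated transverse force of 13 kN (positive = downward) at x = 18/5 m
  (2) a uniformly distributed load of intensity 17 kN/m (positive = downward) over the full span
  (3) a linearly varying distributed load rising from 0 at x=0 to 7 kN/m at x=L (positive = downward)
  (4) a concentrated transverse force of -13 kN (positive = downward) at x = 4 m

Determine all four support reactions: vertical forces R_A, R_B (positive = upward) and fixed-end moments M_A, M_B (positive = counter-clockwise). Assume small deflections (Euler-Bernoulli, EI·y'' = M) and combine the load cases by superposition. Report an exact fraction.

Load 1 — point force P=13 kN at a=18/5 m (b=L-a=12/5):
  R_A = Pb²(3a+b)/L³ = 13·(12/5)²·(3·(18/5)+(12/5))/6³ = 572/125 kN
  M_A = Pab²/L² = 13·(18/5)·(12/5)²/6² = 936/125 kN·m
  R_B = Pa²(a+3b)/L³ = 13·(18/5)²·((18/5)+3·(12/5))/6³ = 1053/125 kN
  M_B = -Pa²b/L² = -13·(18/5)²·(12/5)/6² = -1404/125 kN·m
Load 2 — uniform load w=17 kN/m over full span:
  R_A = wL/2 = 17·6/2 = 51 kN
  M_A = wL²/12 = 17·6²/12 = 51 kN·m
  R_B = wL/2 = 17·6/2 = 51 kN
  M_B = -wL²/12 = -17·6²/12 = -51 kN·m
Load 3 — triangular load w₀=7 kN/m (0→w₀ over full span):
  R_A = 3w₀L/20 = 3·7·6/20 = 63/10 kN
  M_A = w₀L²/30 = 7·6²/30 = 42/5 kN·m
  R_B = 7w₀L/20 = 7·7·6/20 = 147/10 kN
  M_B = -w₀L²/20 = -7·6²/20 = -63/5 kN·m
Load 4 — point force P=-13 kN at a=4 m (b=L-a=2):
  R_A = Pb²(3a+b)/L³ = (-13)·2²·(3·4+2)/6³ = -91/27 kN
  M_A = Pab²/L² = (-13)·4·2²/6² = -52/9 kN·m
  R_B = Pa²(a+3b)/L³ = (-13)·4²·(4+3·2)/6³ = -260/27 kN
  M_B = -Pa²b/L² = -(-13)·4²·2/6² = 104/9 kN·m
Superposition: R_A = 394913/6750 kN, M_A = 68749/1125 kN·m, R_B = 435337/6750 kN, M_B = -71186/1125 kN·m

R_A = 394913/6750 kN, M_A = 68749/1125 kN·m, R_B = 435337/6750 kN, M_B = -71186/1125 kN·m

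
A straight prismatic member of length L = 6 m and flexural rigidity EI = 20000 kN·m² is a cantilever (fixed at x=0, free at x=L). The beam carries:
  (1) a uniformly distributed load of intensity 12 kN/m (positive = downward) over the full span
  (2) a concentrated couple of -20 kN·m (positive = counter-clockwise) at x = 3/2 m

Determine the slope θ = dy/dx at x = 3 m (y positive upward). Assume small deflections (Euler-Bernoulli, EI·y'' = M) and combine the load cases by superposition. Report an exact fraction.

θ(3) = -51/2500 rad

Load 1 — uniform load w=12 kN/m over full span:
  θ_1 = -wx(x²-3Lx+3L²)/(6EI) = -12·3·(3²-3·6·3+3·6²)/(6·20000) = -189/10000 rad
Load 2 — applied couple M₀=-20 kN·m at a=3/2 m (b=L-a=9/2):
  θ_2 = M₀a/EI  [x>a] = (-20)·(3/2)/20000 = -3/2000 rad
Superposition: θ = Σ θ_i = -51/2500 rad ≈ -0.020400 rad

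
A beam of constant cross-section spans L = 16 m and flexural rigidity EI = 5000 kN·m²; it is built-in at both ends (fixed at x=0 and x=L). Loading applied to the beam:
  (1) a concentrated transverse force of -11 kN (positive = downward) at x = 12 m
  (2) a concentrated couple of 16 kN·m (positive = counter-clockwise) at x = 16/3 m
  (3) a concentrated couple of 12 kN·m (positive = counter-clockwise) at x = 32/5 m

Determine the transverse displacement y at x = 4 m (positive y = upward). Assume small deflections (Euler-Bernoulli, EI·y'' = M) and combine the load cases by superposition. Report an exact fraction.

y(4) = 557/45000 m

Load 1 — point force P=-11 kN at a=12 m (b=L-a=4):
  y_1 = -Pb²x²(3aL-(3a+b)x)/(6L³EI)  [x≤a] = -(-11)·4²·4²·(3·12·16-(3·12+4)·4)/(6·16³·5000) = 143/15000 m
Load 2 — applied couple M₀=16 kN·m at a=16/3 m (b=L-a=32/3):
  y_2 = (R_Ax³/6 - M_Ax²/2)/EI  [x≤a] with R_A=4/3, M_A=0 = ((4/3)·4³/6 - 0·4²/2)/5000 = 16/5625 m
Load 3 — applied couple M₀=12 kN·m at a=32/5 m (b=L-a=48/5):
  y_3 = (R_Ax³/6 - M_Ax²/2)/EI  [x≤a] with R_A=27/25, M_A=36/25 = ((27/25)·4³/6 - (36/25)·4²/2)/5000 = 0 m
Superposition: y = Σ y_i = 557/45000 m ≈ 0.012378 m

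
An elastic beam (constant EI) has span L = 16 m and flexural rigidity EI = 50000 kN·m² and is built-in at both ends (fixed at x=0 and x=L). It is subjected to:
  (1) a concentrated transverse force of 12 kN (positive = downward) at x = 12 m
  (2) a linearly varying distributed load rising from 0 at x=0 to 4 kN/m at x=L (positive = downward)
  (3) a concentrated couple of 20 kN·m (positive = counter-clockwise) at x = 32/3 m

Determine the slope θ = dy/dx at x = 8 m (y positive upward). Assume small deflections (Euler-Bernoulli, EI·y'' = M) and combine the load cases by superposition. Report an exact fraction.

θ(8) = -77/187500 rad

Load 1 — point force P=12 kN at a=12 m (b=L-a=4):
  θ_1 = -Pb²x(2aL-(3a+b)x)/(2L³EI)  [x≤a] = -12·4²·8·(2·12·16-(3·12+4)·8)/(2·16³·50000) = -3/12500 rad
Load 2 — triangular load w₀=4 kN/m (0→w₀ over full span):
  θ_2 = -w₀(2x(L-x)(L-2x)(x+2L)+x²(L-x)²)/(120LEI) = -4·(2·8·(16-8)·(16-2·8)·(8+2·16)+8²·(16-8)²)/(120·16·50000) = -8/46875 rad
Load 3 — applied couple M₀=20 kN·m at a=32/3 m (b=L-a=16/3):
  θ_3 = (R_Ax²/2 - M_Ax)/EI  [x≤a] with R_A=5/3, M_A=20/3 = ((5/3)·8²/2 - (20/3)·8)/50000 = 0 rad
Superposition: θ = Σ θ_i = -77/187500 rad ≈ -0.000411 rad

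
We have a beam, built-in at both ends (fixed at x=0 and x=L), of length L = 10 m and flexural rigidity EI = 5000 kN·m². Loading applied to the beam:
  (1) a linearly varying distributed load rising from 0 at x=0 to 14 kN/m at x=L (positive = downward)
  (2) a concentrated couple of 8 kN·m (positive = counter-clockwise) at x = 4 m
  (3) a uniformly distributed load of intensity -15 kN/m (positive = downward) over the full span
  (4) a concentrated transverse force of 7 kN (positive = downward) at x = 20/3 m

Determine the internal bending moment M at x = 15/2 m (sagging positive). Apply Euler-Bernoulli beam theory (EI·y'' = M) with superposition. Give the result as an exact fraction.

M(15/2) = -10331/10800 kN·m

Load 1 — triangular load w₀=14 kN/m (0→w₀ over full span):
  M_1 = 3w₀Lx/20 - w₀L²/30 - w₀x³/(6L) = 3·14·10·(15/2)/20 - 14·10²/30 - 14·(15/2)³/(6·10) = 595/48 kN·m
Load 2 — applied couple M₀=8 kN·m at a=4 m (b=L-a=6):
  M_2 = R_Ax - M_A - M₀  [x>a] with R_A=144/125, M_A=24/25 = (144/125)·(15/2) - (24/25) - 8 = -8/25 kN·m
Load 3 — uniform load w=-15 kN/m over full span:
  M_3 = wLx/2 - wL²/12 - wx²/2 = (-15)·10·(15/2)/2 - (-15)·10²/12 - (-15)·(15/2)²/2 = -125/8 kN·m
Load 4 — point force P=7 kN at a=20/3 m (b=L-a=10/3):
  M_4 = Pa²(a+3b)(L-x)/L³ - Pa²b/L²  [x>a] = 7·(20/3)²·((20/3)+3·(10/3))·(10-(15/2))/10³ - 7·(20/3)²·(10/3)/10² = 70/27 kN·m
Superposition: M = Σ M_i = -10331/10800 kN·m ≈ -0.956574 kN·m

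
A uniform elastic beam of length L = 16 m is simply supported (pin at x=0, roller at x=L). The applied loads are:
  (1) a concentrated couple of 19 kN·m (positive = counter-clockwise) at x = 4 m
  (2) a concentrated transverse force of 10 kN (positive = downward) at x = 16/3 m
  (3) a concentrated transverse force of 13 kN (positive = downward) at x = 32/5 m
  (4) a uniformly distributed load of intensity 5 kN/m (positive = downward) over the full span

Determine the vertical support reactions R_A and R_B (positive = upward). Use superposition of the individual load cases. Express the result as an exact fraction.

Load 1 — applied couple M₀=19 kN·m at a=4 m (b=L-a=12):
  R_A = M₀/L = 19/16 kN
  R_B = -M₀/L = -19/16 kN
Load 2 — point force P=10 kN at a=16/3 m (b=L-a=32/3):
  R_A = Pb/L = 10·(32/3)/16 = 20/3 kN
  R_B = Pa/L = 10·(16/3)/16 = 10/3 kN
Load 3 — point force P=13 kN at a=32/5 m (b=L-a=48/5):
  R_A = Pb/L = 13·(48/5)/16 = 39/5 kN
  R_B = Pa/L = 13·(32/5)/16 = 26/5 kN
Load 4 — uniform load w=5 kN/m over full span:
  R_A = wL/2 = 5·16/2 = 40 kN
  R_B = wL/2 = 5·16/2 = 40 kN
Superposition: R_A = 13357/240 kN, R_B = 11363/240 kN

R_A = 13357/240 kN, R_B = 11363/240 kN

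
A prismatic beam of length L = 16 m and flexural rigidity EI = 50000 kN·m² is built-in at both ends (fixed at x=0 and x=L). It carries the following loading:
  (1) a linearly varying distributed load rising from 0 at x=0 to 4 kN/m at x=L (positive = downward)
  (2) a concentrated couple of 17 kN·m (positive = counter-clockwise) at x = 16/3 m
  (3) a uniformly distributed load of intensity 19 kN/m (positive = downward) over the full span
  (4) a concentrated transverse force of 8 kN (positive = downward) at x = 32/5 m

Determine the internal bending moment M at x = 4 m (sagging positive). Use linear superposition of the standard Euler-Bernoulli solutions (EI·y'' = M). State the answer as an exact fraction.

Load 1 — triangular load w₀=4 kN/m (0→w₀ over full span):
  M_1 = 3w₀Lx/20 - w₀L²/30 - w₀x³/(6L) = 3·4·16·4/20 - 4·16²/30 - 4·4³/(6·16) = 8/5 kN·m
Load 2 — applied couple M₀=17 kN·m at a=16/3 m (b=L-a=32/3):
  M_2 = R_Ax - M_A  [x≤a] with R_A=17/12, M_A=0 = (17/12)·4 - 0 = 17/3 kN·m
Load 3 — uniform load w=19 kN/m over full span:
  M_3 = wLx/2 - wL²/12 - wx²/2 = 19·16·4/2 - 19·16²/12 - 19·4²/2 = 152/3 kN·m
Load 4 — point force P=8 kN at a=32/5 m (b=L-a=48/5):
  M_4 = Pb²(3a+b)x/L³ - Pab²/L²  [x≤a] = 8·(48/5)²·(3·(32/5)+(48/5))·4/16³ - 8·(32/5)·(48/5)²/16² = 288/125 kN·m
Superposition: M = Σ M_i = 22589/375 kN·m ≈ 60.237333 kN·m

M(4) = 22589/375 kN·m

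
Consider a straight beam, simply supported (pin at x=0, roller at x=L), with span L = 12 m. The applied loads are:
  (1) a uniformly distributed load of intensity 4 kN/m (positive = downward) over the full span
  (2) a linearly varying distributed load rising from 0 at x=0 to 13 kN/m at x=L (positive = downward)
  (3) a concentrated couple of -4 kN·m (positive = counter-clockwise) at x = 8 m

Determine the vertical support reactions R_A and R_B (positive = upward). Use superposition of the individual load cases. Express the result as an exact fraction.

Load 1 — uniform load w=4 kN/m over full span:
  R_A = wL/2 = 4·12/2 = 24 kN
  R_B = wL/2 = 4·12/2 = 24 kN
Load 2 — triangular load w₀=13 kN/m (0→w₀ over full span):
  R_A = w₀L/6 = 13·12/6 = 26 kN
  R_B = w₀L/3 = 13·12/3 = 52 kN
Load 3 — applied couple M₀=-4 kN·m at a=8 m (b=L-a=4):
  R_A = M₀/L = (-4)/12 = -1/3 kN
  R_B = -M₀/L = -(-4)/12 = 1/3 kN
Superposition: R_A = 149/3 kN, R_B = 229/3 kN

R_A = 149/3 kN, R_B = 229/3 kN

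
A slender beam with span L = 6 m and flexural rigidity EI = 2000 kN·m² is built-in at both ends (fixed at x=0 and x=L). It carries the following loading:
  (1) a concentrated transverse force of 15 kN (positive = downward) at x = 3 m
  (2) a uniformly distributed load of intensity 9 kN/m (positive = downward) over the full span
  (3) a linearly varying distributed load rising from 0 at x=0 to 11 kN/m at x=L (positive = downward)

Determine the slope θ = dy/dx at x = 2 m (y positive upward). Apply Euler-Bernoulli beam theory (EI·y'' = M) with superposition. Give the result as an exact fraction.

Load 1 — point force P=15 kN at a=3 m (b=L-a=3):
  θ_1 = -Pb²x(2aL-(3a+b)x)/(2L³EI)  [x≤a] = -15·3²·2·(2·3·6-(3·3+3)·2)/(2·6³·2000) = -3/800 rad
Load 2 — uniform load w=9 kN/m over full span:
  θ_2 = -wx(L-x)(L-2x)/(12EI) = -9·2·(6-2)·(6-2·2)/(12·2000) = -3/500 rad
Load 3 — triangular load w₀=11 kN/m (0→w₀ over full span):
  θ_3 = -w₀(2x(L-x)(L-2x)(x+2L)+x²(L-x)²)/(120LEI) = -11·(2·2·(6-2)·(6-2·2)·(2+2·6)+2²·(6-2)²)/(120·6·2000) = -22/5625 rad
Superposition: θ = Σ θ_i = -2459/180000 rad ≈ -0.013661 rad

θ(2) = -2459/180000 rad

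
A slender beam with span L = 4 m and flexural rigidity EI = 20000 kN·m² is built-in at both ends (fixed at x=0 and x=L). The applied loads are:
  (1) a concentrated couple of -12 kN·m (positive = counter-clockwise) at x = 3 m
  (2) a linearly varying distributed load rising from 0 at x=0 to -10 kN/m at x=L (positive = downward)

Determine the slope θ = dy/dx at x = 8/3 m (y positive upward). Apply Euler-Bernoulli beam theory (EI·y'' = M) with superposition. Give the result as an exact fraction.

θ(8/3) = -467/2430000 rad

Load 1 — applied couple M₀=-12 kN·m at a=3 m (b=L-a=1):
  θ_1 = (R_Ax²/2 - M_Ax)/EI  [x≤a] with R_A=-27/8, M_A=-15/4 = ((-27/8)·(8/3)²/2 - (-15/4)·(8/3))/20000 = -1/10000 rad
Load 2 — triangular load w₀=-10 kN/m (0→w₀ over full span):
  θ_2 = -w₀(2x(L-x)(L-2x)(x+2L)+x²(L-x)²)/(120LEI) = -(-10)·(2·(8/3)·(4-(8/3))·(4-2·(8/3))·((8/3)+2·4)+(8/3)²·(4-(8/3))²)/(120·4·20000) = -14/151875 rad
Superposition: θ = Σ θ_i = -467/2430000 rad ≈ -0.000192 rad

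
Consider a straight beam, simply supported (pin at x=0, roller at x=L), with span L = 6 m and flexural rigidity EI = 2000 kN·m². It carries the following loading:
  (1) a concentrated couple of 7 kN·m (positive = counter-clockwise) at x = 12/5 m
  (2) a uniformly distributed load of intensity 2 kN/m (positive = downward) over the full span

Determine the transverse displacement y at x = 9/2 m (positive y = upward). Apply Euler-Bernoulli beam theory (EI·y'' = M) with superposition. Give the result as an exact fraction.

y(9/2) = -30789/3200000 m

Load 1 — applied couple M₀=7 kN·m at a=12/5 m (b=L-a=18/5):
  y_1 = (M₀x³/(6L)-M₀(x-a)²/2+C₁x)/EI  [x>a] with C₁=M₀(3b²-L²)/(6L)=14/25 = (7·(9/2)³/(6·6)-7·((9/2)-(12/5))²/2+(14/25)·(9/2))/2000 = 3843/1600000 m
Load 2 — uniform load w=2 kN/m over full span:
  y_2 = -wx(L³-2Lx²+x³)/(24EI) = -2·(9/2)·(6³-2·6·(9/2)²+(9/2)³)/(24·2000) = -1539/128000 m
Superposition: y = Σ y_i = -30789/3200000 m ≈ -0.009622 m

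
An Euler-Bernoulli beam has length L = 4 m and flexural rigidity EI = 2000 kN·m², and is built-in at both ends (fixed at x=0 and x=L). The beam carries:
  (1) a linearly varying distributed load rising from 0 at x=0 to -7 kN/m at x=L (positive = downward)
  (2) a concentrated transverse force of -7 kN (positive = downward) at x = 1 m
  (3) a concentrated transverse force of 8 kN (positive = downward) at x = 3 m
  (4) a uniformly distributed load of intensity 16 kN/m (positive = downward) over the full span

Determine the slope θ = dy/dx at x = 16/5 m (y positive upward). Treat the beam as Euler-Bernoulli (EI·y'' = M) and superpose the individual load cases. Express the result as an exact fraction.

θ(16/5) = 26327/7500000 rad

Load 1 — triangular load w₀=-7 kN/m (0→w₀ over full span):
  θ_1 = -w₀(2x(L-x)(L-2x)(x+2L)+x²(L-x)²)/(120LEI) = -(-7)·(2·(16/5)·(4-(16/5))·(4-2·(16/5))·((16/5)+2·4)+(16/5)²·(4-(16/5))²)/(120·4·2000) = -224/234375 rad
Load 2 — point force P=-7 kN at a=1 m (b=L-a=3):
  θ_2 = Pa²(L-x)(2bL-(3b+a)(L-x))/(2L³EI)  [x>a] = (-7)·1²·(4-(16/5))·(2·3·4-(3·3+1)·(4-(16/5)))/(2·4³·2000) = -7/20000 rad
Load 3 — point force P=8 kN at a=3 m (b=L-a=1):
  θ_3 = Pa²(L-x)(2bL-(3b+a)(L-x))/(2L³EI)  [x>a] = 8·3²·(4-(16/5))·(2·1·4-(3·1+3)·(4-(16/5)))/(2·4³·2000) = 9/12500 rad
Load 4 — uniform load w=16 kN/m over full span:
  θ_4 = -wx(L-x)(L-2x)/(12EI) = -16·(16/5)·(4-(16/5))·(4-2·(16/5))/(12·2000) = 64/15625 rad
Superposition: θ = Σ θ_i = 26327/7500000 rad ≈ 0.003510 rad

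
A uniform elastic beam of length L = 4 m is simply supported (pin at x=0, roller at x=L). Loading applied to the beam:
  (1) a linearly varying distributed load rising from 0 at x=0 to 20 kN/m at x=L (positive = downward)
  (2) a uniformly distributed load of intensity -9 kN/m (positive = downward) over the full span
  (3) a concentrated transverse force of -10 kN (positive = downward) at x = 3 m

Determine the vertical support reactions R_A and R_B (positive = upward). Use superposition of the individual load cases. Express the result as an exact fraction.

Load 1 — triangular load w₀=20 kN/m (0→w₀ over full span):
  R_A = w₀L/6 = 20·4/6 = 40/3 kN
  R_B = w₀L/3 = 20·4/3 = 80/3 kN
Load 2 — uniform load w=-9 kN/m over full span:
  R_A = wL/2 = (-9)·4/2 = -18 kN
  R_B = wL/2 = (-9)·4/2 = -18 kN
Load 3 — point force P=-10 kN at a=3 m (b=L-a=1):
  R_A = Pb/L = (-10)·1/4 = -5/2 kN
  R_B = Pa/L = (-10)·3/4 = -15/2 kN
Superposition: R_A = -43/6 kN, R_B = 7/6 kN

R_A = -43/6 kN, R_B = 7/6 kN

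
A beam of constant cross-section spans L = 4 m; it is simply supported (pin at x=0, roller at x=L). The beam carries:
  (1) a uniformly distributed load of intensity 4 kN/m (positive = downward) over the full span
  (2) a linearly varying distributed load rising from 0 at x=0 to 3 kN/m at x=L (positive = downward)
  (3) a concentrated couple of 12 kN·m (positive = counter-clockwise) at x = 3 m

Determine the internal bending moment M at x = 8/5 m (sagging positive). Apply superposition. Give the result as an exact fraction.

M(8/5) = 1896/125 kN·m

Load 1 — uniform load w=4 kN/m over full span:
  M_1 = wx(L-x)/2 = 4·(8/5)·(4-(8/5))/2 = 192/25 kN·m
Load 2 — triangular load w₀=3 kN/m (0→w₀ over full span):
  M_2 = w₀Lx/6 - w₀x³/(6L) = 3·4·(8/5)/6 - 3·(8/5)³/(6·4) = 336/125 kN·m
Load 3 — applied couple M₀=12 kN·m at a=3 m (b=L-a=1):
  M_3 = M₀x/L  [x≤a] = 12·(8/5)/4 = 24/5 kN·m
Superposition: M = Σ M_i = 1896/125 kN·m ≈ 15.168000 kN·m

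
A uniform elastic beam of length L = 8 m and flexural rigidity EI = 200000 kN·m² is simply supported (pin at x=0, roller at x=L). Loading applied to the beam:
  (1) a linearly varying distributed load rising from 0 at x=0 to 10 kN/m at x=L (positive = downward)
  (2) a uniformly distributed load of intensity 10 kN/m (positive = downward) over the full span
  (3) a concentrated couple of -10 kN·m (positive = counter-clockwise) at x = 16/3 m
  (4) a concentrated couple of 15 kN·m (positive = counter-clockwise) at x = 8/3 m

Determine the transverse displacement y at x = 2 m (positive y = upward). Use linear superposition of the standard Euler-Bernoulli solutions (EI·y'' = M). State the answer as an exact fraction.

y(2) = -1907/720000 m

Load 1 — triangular load w₀=10 kN/m (0→w₀ over full span):
  y_1 = -w₀x(7L⁴-10L²x²+3x⁴)/(360LEI) = -10·2·(7·8⁴-10·8²·2²+3·2⁴)/(360·8·200000) = -109/120000 m
Load 2 — uniform load w=10 kN/m over full span:
  y_2 = -wx(L³-2Lx²+x³)/(24EI) = -10·2·(8³-2·8·2²+2³)/(24·200000) = -19/10000 m
Load 3 — applied couple M₀=-10 kN·m at a=16/3 m (b=L-a=8/3):
  y_3 = (M₀x³/(6L)+C₁x)/EI  [x≤a] with C₁=M₀(3b²-L²)/(6L)=80/9 = ((-10)·2³/(6·8)+(80/9)·2)/200000 = 29/360000 m
Load 4 — applied couple M₀=15 kN·m at a=8/3 m (b=L-a=16/3):
  y_4 = (M₀x³/(6L)+C₁x)/EI  [x≤a] with C₁=M₀(3b²-L²)/(6L)=20/3 = (15·2³/(6·8)+(20/3)·2)/200000 = 19/240000 m
Superposition: y = Σ y_i = -1907/720000 m ≈ -0.002649 m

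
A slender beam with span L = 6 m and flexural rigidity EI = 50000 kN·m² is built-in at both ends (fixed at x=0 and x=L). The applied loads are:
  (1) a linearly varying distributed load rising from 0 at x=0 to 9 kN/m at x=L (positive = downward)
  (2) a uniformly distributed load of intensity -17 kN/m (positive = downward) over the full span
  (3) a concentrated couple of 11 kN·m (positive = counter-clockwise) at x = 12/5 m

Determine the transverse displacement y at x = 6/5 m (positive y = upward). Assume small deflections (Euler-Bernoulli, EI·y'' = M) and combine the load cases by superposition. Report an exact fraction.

Load 1 — triangular load w₀=9 kN/m (0→w₀ over full span):
  y_1 = -w₀x²(L-x)²(x+2L)/(120LEI) = -9·(6/5)²·(6-(6/5))²·((6/5)+2·6)/(120·6·50000) = -5346/48828125 m
Load 2 — uniform load w=-17 kN/m over full span:
  y_2 = -wx²(L-x)²/(24EI) = -(-17)·(6/5)²·(6-(6/5))²/(24·50000) = 918/1953125 m
Load 3 — applied couple M₀=11 kN·m at a=12/5 m (b=L-a=18/5):
  y_3 = (R_Ax³/6 - M_Ax²/2)/EI  [x≤a] with R_A=66/25, M_A=33/25 = ((66/25)·(6/5)³/6 - (33/25)·(6/5)²/2)/50000 = -297/78125000 m
Superposition: y = Σ y_i = 139347/390625000 m ≈ 0.000357 m

y(6/5) = 139347/390625000 m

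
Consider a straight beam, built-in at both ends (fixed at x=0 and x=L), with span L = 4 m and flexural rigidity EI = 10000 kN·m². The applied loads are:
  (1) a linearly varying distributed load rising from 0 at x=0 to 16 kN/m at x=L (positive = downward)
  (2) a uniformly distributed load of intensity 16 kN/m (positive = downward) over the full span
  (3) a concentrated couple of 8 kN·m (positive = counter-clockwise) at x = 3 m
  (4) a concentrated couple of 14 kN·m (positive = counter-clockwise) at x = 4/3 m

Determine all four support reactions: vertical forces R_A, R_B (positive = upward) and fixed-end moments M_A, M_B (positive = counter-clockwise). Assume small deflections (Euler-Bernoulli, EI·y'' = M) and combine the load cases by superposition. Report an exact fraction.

Load 1 — triangular load w₀=16 kN/m (0→w₀ over full span):
  R_A = 3w₀L/20 = 3·16·4/20 = 48/5 kN
  M_A = w₀L²/30 = 16·4²/30 = 128/15 kN·m
  R_B = 7w₀L/20 = 7·16·4/20 = 112/5 kN
  M_B = -w₀L²/20 = -16·4²/20 = -64/5 kN·m
Load 2 — uniform load w=16 kN/m over full span:
  R_A = wL/2 = 16·4/2 = 32 kN
  M_A = wL²/12 = 16·4²/12 = 64/3 kN·m
  R_B = wL/2 = 16·4/2 = 32 kN
  M_B = -wL²/12 = -16·4²/12 = -64/3 kN·m
Load 3 — applied couple M₀=8 kN·m at a=3 m (b=L-a=1):
  R_A = 6M₀ab/L³ = 6·8·3·1/4³ = 9/4 kN
  M_A = M₀b(2a-b)/L² = 8·1·(2·3-1)/4² = 5/2 kN·m
  R_B = -6M₀ab/L³ = -6·8·3·1/4³ = -9/4 kN
  M_B = M₀a(2b-a)/L² = 8·3·(2·1-3)/4² = -3/2 kN·m
Load 4 — applied couple M₀=14 kN·m at a=4/3 m (b=L-a=8/3):
  R_A = 6M₀ab/L³ = 6·14·(4/3)·(8/3)/4³ = 14/3 kN
  M_A = M₀b(2a-b)/L² = 14·(8/3)·(2·(4/3)-(8/3))/4² = 0 kN·m
  R_B = -6M₀ab/L³ = -6·14·(4/3)·(8/3)/4³ = -14/3 kN
  M_B = M₀a(2b-a)/L² = 14·(4/3)·(2·(8/3)-(4/3))/4² = 14/3 kN·m
Superposition: R_A = 2911/60 kN, M_A = 971/30 kN·m, R_B = 2849/60 kN, M_B = -929/30 kN·m

R_A = 2911/60 kN, M_A = 971/30 kN·m, R_B = 2849/60 kN, M_B = -929/30 kN·m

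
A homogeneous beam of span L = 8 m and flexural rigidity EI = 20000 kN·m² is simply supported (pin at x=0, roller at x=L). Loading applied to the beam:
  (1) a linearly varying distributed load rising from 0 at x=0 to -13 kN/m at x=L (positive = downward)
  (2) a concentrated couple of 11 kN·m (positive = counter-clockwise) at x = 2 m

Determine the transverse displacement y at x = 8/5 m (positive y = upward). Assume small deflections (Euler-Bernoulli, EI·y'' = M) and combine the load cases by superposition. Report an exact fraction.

Load 1 — triangular load w₀=-13 kN/m (0→w₀ over full span):
  y_1 = -w₀x(7L⁴-10L²x²+3x⁴)/(360LEI) = -(-13)·(8/5)·(7·8⁴-10·8²·(8/5)²+3·(8/5)⁴)/(360·8·20000) = 286208/29296875 m
Load 2 — applied couple M₀=11 kN·m at a=2 m (b=L-a=6):
  y_2 = (M₀x³/(6L)+C₁x)/EI  [x≤a] with C₁=M₀(3b²-L²)/(6L)=121/12 = (11·(8/5)³/(6·8)+(121/12)·(8/5))/20000 = 1067/1250000 m
Superposition: y = Σ y_i = 4979453/468750000 m ≈ 0.010623 m

y(8/5) = 4979453/468750000 m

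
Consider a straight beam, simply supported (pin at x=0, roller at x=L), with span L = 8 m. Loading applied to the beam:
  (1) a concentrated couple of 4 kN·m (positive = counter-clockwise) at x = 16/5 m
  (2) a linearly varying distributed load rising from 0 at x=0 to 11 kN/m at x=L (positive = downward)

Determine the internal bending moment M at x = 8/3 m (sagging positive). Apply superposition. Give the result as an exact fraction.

Load 1 — applied couple M₀=4 kN·m at a=16/5 m (b=L-a=24/5):
  M_1 = M₀x/L  [x≤a] = 4·(8/3)/8 = 4/3 kN·m
Load 2 — triangular load w₀=11 kN/m (0→w₀ over full span):
  M_2 = w₀Lx/6 - w₀x³/(6L) = 11·8·(8/3)/6 - 11·(8/3)³/(6·8) = 2816/81 kN·m
Superposition: M = Σ M_i = 2924/81 kN·m ≈ 36.098765 kN·m

M(8/3) = 2924/81 kN·m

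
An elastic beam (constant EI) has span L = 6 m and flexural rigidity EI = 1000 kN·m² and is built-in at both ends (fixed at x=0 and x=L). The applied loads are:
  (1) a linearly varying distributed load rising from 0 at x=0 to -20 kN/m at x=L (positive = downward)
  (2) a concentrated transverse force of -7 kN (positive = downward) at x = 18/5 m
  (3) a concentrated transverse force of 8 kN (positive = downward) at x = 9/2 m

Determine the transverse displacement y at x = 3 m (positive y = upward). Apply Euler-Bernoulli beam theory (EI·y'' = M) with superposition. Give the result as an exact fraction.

y(3) = 18153/500000 m

Load 1 — triangular load w₀=-20 kN/m (0→w₀ over full span):
  y_1 = -w₀x²(L-x)²(x+2L)/(120LEI) = -(-20)·3²·(6-3)²·(3+2·6)/(120·6·1000) = 27/800 m
Load 2 — point force P=-7 kN at a=18/5 m (b=L-a=12/5):
  y_2 = -Pb²x²(3aL-(3a+b)x)/(6L³EI)  [x≤a] = -(-7)·(12/5)²·3²·(3·(18/5)·6-(3·(18/5)+(12/5))·3)/(6·6³·1000) = 441/62500 m
Load 3 — point force P=8 kN at a=9/2 m (b=L-a=3/2):
  y_3 = -Pb²x²(3aL-(3a+b)x)/(6L³EI)  [x≤a] = -8·(3/2)²·3²·(3·(9/2)·6-(3·(9/2)+(3/2))·3)/(6·6³·1000) = -9/2000 m
Superposition: y = Σ y_i = 18153/500000 m ≈ 0.036306 m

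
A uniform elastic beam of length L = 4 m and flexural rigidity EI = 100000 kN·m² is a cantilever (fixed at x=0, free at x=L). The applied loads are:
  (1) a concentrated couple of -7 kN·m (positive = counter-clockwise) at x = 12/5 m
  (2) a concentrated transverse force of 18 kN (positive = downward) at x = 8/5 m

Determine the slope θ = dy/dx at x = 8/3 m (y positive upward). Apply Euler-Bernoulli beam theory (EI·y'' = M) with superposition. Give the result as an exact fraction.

θ(8/3) = -249/625000 rad

Load 1 — applied couple M₀=-7 kN·m at a=12/5 m (b=L-a=8/5):
  θ_1 = M₀a/EI  [x>a] = (-7)·(12/5)/100000 = -21/125000 rad
Load 2 — point force P=18 kN at a=8/5 m (b=L-a=12/5):
  θ_2 = -Pa²/(2EI)  [x>a] = -18·(8/5)²/(2·100000) = -18/78125 rad
Superposition: θ = Σ θ_i = -249/625000 rad ≈ -0.000398 rad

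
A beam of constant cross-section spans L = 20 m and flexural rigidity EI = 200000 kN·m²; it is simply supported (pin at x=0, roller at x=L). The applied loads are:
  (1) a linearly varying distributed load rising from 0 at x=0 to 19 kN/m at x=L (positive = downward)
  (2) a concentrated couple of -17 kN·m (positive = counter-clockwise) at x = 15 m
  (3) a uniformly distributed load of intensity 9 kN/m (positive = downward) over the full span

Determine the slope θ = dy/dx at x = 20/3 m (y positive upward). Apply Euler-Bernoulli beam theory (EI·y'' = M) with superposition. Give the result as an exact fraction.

Load 1 — triangular load w₀=19 kN/m (0→w₀ over full span):
  θ_1 = -w₀(7L⁴-30L²x²+15x⁴)/(360LEI) = -19·(7·20⁴-30·20²·(20/3)²+15·(20/3)⁴)/(360·20·200000) = -247/30375 rad
Load 2 — applied couple M₀=-17 kN·m at a=15 m (b=L-a=5):
  θ_2 = (M₀x²/(2L)+C₁)/EI  [x≤a] with C₁=M₀(3b²-L²)/(6L)=1105/24 = ((-17)·(20/3)²/(2·20)+(1105/24))/200000 = 391/2880000 rad
Load 3 — uniform load w=9 kN/m over full span:
  θ_3 = -w(L³-6Lx²+4x³)/(24EI) = -9·(20³-6·20·(20/3)²+4·(20/3)³)/(24·200000) = -13/1800 rad
Superposition: θ = Σ θ_i = -1183363/77760000 rad ≈ -0.015218 rad

θ(20/3) = -1183363/77760000 rad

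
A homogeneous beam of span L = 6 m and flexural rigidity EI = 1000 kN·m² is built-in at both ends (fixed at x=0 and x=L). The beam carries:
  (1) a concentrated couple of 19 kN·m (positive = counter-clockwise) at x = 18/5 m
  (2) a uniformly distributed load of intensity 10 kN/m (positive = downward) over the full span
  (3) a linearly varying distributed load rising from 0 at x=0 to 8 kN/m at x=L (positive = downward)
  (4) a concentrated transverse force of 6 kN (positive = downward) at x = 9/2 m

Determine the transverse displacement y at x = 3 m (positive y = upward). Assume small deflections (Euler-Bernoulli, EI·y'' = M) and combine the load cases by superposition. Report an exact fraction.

Load 1 — applied couple M₀=19 kN·m at a=18/5 m (b=L-a=12/5):
  y_1 = (R_Ax³/6 - M_Ax²/2)/EI  [x≤a] with R_A=114/25, M_A=152/25 = ((114/25)·3³/6 - (152/25)·3²/2)/1000 = -171/25000 m
Load 2 — uniform load w=10 kN/m over full span:
  y_2 = -wx²(L-x)²/(24EI) = -10·3²·(6-3)²/(24·1000) = -27/800 m
Load 3 — triangular load w₀=8 kN/m (0→w₀ over full span):
  y_3 = -w₀x²(L-x)²(x+2L)/(120LEI) = -8·3²·(6-3)²·(3+2·6)/(120·6·1000) = -27/2000 m
Load 4 — point force P=6 kN at a=9/2 m (b=L-a=3/2):
  y_4 = -Pb²x²(3aL-(3a+b)x)/(6L³EI)  [x≤a] = -6·(3/2)²·3²·(3·(9/2)·6-(3·(9/2)+(3/2))·3)/(6·6³·1000) = -27/8000 m
Superposition: y = Σ y_i = -11493/200000 m ≈ -0.057465 m

y(3) = -11493/200000 m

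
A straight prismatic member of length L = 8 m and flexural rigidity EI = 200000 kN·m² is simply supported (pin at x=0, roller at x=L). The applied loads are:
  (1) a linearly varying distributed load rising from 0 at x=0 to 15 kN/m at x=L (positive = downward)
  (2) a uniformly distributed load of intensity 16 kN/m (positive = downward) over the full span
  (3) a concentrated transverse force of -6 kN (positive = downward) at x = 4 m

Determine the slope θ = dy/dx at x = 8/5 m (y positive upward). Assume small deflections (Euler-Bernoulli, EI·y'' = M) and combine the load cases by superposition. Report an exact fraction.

θ(8/5) = -17551/9375000 rad

Load 1 — triangular load w₀=15 kN/m (0→w₀ over full span):
  θ_1 = -w₀(7L⁴-30L²x²+15x⁴)/(360LEI) = -15·(7·8⁴-30·8²·(8/5)²+15·(8/5)⁴)/(360·8·200000) = -728/1171875 rad
Load 2 — uniform load w=16 kN/m over full span:
  θ_2 = -w(L³-6Lx²+4x³)/(24EI) = -16·(8³-6·8·(8/5)²+4·(8/5)³)/(24·200000) = -528/390625 rad
Load 3 — point force P=-6 kN at a=4 m (b=L-a=4):
  θ_3 = -Pb(L²-b²-3x²)/(6LEI)  [x≤a] = -(-6)·4·(8²-4²-3·(8/5)²)/(6·8·200000) = 63/625000 rad
Superposition: θ = Σ θ_i = -17551/9375000 rad ≈ -0.001872 rad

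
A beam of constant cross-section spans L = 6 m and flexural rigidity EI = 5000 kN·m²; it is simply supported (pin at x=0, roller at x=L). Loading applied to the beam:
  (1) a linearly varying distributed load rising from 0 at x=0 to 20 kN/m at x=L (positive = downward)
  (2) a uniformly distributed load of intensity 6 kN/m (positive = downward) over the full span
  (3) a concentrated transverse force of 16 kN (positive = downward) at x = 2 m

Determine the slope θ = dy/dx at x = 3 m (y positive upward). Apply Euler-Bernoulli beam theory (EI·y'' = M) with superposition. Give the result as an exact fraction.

θ(3) = -29/180000 rad

Load 1 — triangular load w₀=20 kN/m (0→w₀ over full span):
  θ_1 = -w₀(7L⁴-30L²x²+15x⁴)/(360LEI) = -20·(7·6⁴-30·6²·3²+15·3⁴)/(360·6·5000) = -21/20000 rad
Load 2 — uniform load w=6 kN/m over full span:
  θ_2 = -w(L³-6Lx²+4x³)/(24EI) = -6·(6³-6·6·3²+4·3³)/(24·5000) = 0 rad
Load 3 — point force P=16 kN at a=2 m (b=L-a=4):
  θ_3 = -Pa(2L²-6Lx+3x²+a²)/(6LEI)  [x>a] = -16·2·(2·6²-6·6·3+3·3²+2²)/(6·6·5000) = 1/1125 rad
Superposition: θ = Σ θ_i = -29/180000 rad ≈ -0.000161 rad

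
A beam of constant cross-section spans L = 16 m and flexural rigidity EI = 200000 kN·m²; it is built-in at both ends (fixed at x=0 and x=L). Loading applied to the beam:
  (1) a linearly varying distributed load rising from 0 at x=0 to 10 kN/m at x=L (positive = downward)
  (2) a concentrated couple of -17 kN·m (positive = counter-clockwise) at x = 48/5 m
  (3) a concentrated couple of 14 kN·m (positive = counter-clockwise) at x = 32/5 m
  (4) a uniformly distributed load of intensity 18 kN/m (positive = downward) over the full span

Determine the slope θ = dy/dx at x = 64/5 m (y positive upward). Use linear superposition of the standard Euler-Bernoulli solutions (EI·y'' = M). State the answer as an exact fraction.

θ(64/5) = 88523/23437500 rad

Load 1 — triangular load w₀=10 kN/m (0→w₀ over full span):
  θ_1 = -w₀(2x(L-x)(L-2x)(x+2L)+x²(L-x)²)/(120LEI) = -10·(2·(64/5)·(16-(64/5))·(16-2·(64/5))·((64/5)+2·16)+(64/5)²·(16-(64/5))²)/(120·16·200000) = 1024/1171875 rad
Load 2 — applied couple M₀=-17 kN·m at a=48/5 m (b=L-a=32/5):
  θ_2 = (R_Ax²/2 - M_Ax - M₀(x-a))/EI  [x>a] with R_A=-153/100, M_A=-136/25 = ((-153/100)·(64/5)²/2 - (-136/25)·(64/5) - (-17)·((64/5)-(48/5)))/200000 = -51/7812500 rad
Load 3 — applied couple M₀=14 kN·m at a=32/5 m (b=L-a=48/5):
  θ_3 = (R_Ax²/2 - M_Ax - M₀(x-a))/EI  [x>a] with R_A=63/50, M_A=42/25 = ((63/50)·(64/5)²/2 - (42/25)·(64/5) - 14·((64/5)-(32/5)))/200000 = -77/1953125 rad
Load 4 — uniform load w=18 kN/m over full span:
  θ_4 = -wx(L-x)(L-2x)/(12EI) = -18·(64/5)·(16-(64/5))·(16-2·(64/5))/(12·200000) = 1152/390625 rad
Superposition: θ = Σ θ_i = 88523/23437500 rad ≈ 0.003777 rad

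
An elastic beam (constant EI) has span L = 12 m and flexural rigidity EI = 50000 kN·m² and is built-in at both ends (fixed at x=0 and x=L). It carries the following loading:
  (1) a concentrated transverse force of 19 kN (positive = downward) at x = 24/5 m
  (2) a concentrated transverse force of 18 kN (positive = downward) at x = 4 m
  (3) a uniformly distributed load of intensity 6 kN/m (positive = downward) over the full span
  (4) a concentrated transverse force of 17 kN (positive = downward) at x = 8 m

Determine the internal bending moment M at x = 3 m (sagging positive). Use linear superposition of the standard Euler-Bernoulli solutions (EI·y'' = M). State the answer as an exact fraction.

Load 1 — point force P=19 kN at a=24/5 m (b=L-a=36/5):
  M_1 = Pb²(3a+b)x/L³ - Pab²/L²  [x≤a] = 19·(36/5)²·(3·(24/5)+(36/5))·3/12³ - 19·(24/5)·(36/5)²/12² = 513/125 kN·m
Load 2 — point force P=18 kN at a=4 m (b=L-a=8):
  M_2 = Pb²(3a+b)x/L³ - Pab²/L²  [x≤a] = 18·8²·(3·4+8)·3/12³ - 18·4·8²/12² = 8 kN·m
Load 3 — uniform load w=6 kN/m over full span:
  M_3 = wLx/2 - wL²/12 - wx²/2 = 6·12·3/2 - 6·12²/12 - 6·3²/2 = 9 kN·m
Load 4 — point force P=17 kN at a=8 m (b=L-a=4):
  M_4 = Pb²(3a+b)x/L³ - Pab²/L²  [x≤a] = 17·4²·(3·8+4)·3/12³ - 17·8·4²/12² = -17/9 kN·m
Superposition: M = Σ M_i = 21617/1125 kN·m ≈ 19.215111 kN·m

M(3) = 21617/1125 kN·m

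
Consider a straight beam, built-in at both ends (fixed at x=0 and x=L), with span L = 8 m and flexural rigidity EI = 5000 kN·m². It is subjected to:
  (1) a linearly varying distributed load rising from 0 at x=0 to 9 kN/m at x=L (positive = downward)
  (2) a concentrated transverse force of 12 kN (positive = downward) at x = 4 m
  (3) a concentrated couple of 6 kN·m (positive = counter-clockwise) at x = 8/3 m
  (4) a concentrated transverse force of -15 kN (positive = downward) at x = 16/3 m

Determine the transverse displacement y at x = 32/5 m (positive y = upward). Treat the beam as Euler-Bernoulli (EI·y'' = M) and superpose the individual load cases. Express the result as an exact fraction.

Load 1 — triangular load w₀=9 kN/m (0→w₀ over full span):
  y_1 = -w₀x²(L-x)²(x+2L)/(120LEI) = -9·(32/5)²·(8-(32/5))²·((32/5)+2·8)/(120·8·5000) = -43008/9765625 m
Load 2 — point force P=12 kN at a=4 m (b=L-a=4):
  y_2 = -Pa²(L-x)²(3bL-(3b+a)(L-x))/(6L³EI)  [x>a] = -12·4²·(8-(32/5))²·(3·4·8-(3·4+4)·(8-(32/5)))/(6·8³·5000) = -176/78125 m
Load 3 — applied couple M₀=6 kN·m at a=8/3 m (b=L-a=16/3):
  y_3 = (R_Ax³/6 - M_Ax²/2 - M₀(x-a)²/2)/EI  [x>a] with R_A=1, M_A=0 = (1·(32/5)³/6 - 0·(32/5)²/2 - 6·((32/5)-(8/3))²/2)/5000 = 88/234375 m
Load 4 — point force P=-15 kN at a=16/3 m (b=L-a=8/3):
  y_4 = -Pa²(L-x)²(3bL-(3b+a)(L-x))/(6L³EI)  [x>a] = -(-15)·(16/3)²·(8-(32/5))²·(3·(8/3)·8-(3·(8/3)+(16/3))·(8-(32/5)))/(6·8³·5000) = 256/84375 m
Superposition: y = Σ y_i = -856216/263671875 m ≈ -0.003247 m

y(32/5) = -856216/263671875 m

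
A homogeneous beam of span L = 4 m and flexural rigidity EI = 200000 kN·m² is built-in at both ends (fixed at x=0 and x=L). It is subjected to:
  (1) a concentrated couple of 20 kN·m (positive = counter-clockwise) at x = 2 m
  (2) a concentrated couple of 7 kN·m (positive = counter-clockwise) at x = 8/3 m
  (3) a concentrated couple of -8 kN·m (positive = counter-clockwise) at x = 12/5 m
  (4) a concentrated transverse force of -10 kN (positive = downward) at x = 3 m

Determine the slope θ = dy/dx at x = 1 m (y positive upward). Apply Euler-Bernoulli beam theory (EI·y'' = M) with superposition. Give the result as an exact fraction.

θ(1) = -487/480000000 rad

Load 1 — applied couple M₀=20 kN·m at a=2 m (b=L-a=2):
  θ_1 = (R_Ax²/2 - M_Ax)/EI  [x≤a] with R_A=15/2, M_A=5 = ((15/2)·1²/2 - 5·1)/200000 = -1/160000 rad
Load 2 — applied couple M₀=7 kN·m at a=8/3 m (b=L-a=4/3):
  θ_2 = (R_Ax²/2 - M_Ax)/EI  [x≤a] with R_A=7/3, M_A=7/3 = ((7/3)·1²/2 - (7/3)·1)/200000 = -7/1200000 rad
Load 3 — applied couple M₀=-8 kN·m at a=12/5 m (b=L-a=8/5):
  θ_3 = (R_Ax²/2 - M_Ax)/EI  [x≤a] with R_A=-72/25, M_A=-64/25 = ((-72/25)·1²/2 - (-64/25)·1)/200000 = 7/1250000 rad
Load 4 — point force P=-10 kN at a=3 m (b=L-a=1):
  θ_4 = -Pb²x(2aL-(3a+b)x)/(2L³EI)  [x≤a] = -(-10)·1²·1·(2·3·4-(3·3+1)·1)/(2·4³·200000) = 7/1280000 rad
Superposition: θ = Σ θ_i = -487/480000000 rad ≈ -0.000001 rad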